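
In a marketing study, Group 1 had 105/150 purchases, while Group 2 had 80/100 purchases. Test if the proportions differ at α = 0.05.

p̂₁ = 0.7, p̂₂ = 0.8, pooled p̂ = 0.74. z = -1.766. Critical: ±1.96. Fail to reject H₀.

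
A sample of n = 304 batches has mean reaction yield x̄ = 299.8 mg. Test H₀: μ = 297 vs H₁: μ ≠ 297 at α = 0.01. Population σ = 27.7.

z = (x̄ - μ₀)/(σ/√n) = (299.8 - 297)/(27.7/√304) = 1.762. Critical value: ±2.576. Since |1.762| ≤ 2.576, Fail to reject H₀.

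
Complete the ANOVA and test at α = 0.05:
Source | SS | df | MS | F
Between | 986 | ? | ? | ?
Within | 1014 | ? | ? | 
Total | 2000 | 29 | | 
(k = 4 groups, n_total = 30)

df_between = 3, df_within = 26. MS_between = 328.67, MS_within = 39.0. F = 8.427, F_crit ≈ 2.975. Reject H₀.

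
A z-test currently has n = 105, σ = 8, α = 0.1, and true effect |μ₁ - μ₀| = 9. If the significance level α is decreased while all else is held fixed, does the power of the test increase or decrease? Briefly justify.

Power decreases: a smaller α raises the critical value, so less of the H₁ sampling distribution falls in the rejection region.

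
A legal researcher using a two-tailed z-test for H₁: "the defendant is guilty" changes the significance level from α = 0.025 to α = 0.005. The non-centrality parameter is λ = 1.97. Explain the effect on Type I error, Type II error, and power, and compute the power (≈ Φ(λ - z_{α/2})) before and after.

Decreasing α from 0.025 to 0.005:
• Type I error rate decreases (α is the Type I rate by definition).
• Critical value moves from z_{α/2} = 2.241 to 2.807, so power = Φ(λ - z_{α/2}) goes from Φ(1.97 - 2.241) = 0.393 to Φ(1.97 - 2.807) = 0.201.
• Type II error rate β = 1 - power therefore increases (0.607 → 0.799).
Appropriate when false positives are costly — here, convicting an innocent person.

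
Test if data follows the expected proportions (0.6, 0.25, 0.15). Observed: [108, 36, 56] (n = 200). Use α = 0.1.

Expected: [120.0, 50.0, 30.0]. χ² = 27.653. df = 2, critical = 4.605. Reject H₀.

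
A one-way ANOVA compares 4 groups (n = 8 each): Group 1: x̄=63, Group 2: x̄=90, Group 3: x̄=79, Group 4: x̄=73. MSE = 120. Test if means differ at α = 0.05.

Grand mean = 76.25. SS_between = 3062.0, MS_between = 1020.67. F = 8.506, F_crit ≈ 2.947. Reject H₀.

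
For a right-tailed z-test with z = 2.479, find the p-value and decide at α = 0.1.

p = P(Z > 2.479) = 1 - Φ(2.479) ≈ 0.0066. Since p < 0.1, reject H₀ (significant) at α = 0.1.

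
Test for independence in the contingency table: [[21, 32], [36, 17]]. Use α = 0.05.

χ² = 8.539. df = 1, critical = 3.841. Reject H₀. Variables are dependent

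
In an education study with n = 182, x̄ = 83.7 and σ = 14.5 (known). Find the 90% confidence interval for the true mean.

CI = x̄ ± z*(σ/√n) = 83.7 ± 1.645(14.5/√182) = 83.7 ± 1.77 = (81.93, 85.47)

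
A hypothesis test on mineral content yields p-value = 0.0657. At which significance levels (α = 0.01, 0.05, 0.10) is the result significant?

p = 0.0657. Significant at: α = 0.1.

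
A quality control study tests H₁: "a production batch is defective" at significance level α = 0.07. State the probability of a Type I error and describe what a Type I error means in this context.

P(Type I error) = α = 0.07. A Type I error is rejecting H₀ when H₀ is actually true (false positive) — here, concluding that a production batch is defective when in fact this is not the case. Consequence: scrapping a good batch — wasted material and cost for no reason.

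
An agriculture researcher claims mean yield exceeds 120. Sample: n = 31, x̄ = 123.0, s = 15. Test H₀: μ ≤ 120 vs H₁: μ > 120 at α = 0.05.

t = (123.0 - 120)/(15/√31) = 1.114, df = 30. Critical t = 1.697. Fail to reject H₀.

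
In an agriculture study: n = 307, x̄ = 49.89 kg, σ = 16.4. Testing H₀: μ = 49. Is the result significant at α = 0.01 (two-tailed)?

z = (49.89 - 49)/(16.4/√307) = 0.951. Since |z| ≤ 2.576, not significant at α = 0.01.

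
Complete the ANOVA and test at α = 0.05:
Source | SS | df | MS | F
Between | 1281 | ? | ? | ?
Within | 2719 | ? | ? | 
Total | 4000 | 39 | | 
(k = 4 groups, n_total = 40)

df_between = 3, df_within = 36. MS_between = 427.0, MS_within = 75.53. F = 5.654, F_crit ≈ 2.866. Reject H₀.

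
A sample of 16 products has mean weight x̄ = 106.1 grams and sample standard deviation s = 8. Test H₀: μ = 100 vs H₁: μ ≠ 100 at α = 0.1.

t = (x̄ - μ₀)/(s/√n) = (106.1 - 100)/(8/√16) = 3.05. df = 15, critical t = ±1.753. Reject H₀.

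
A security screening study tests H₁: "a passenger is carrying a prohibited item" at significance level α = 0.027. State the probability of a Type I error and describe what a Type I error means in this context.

P(Type I error) = α = 0.027. A Type I error is rejecting H₀ when H₀ is actually true (false positive) — here, concluding that a passenger is carrying a prohibited item when in fact this is not the case. Consequence: detaining an innocent passenger — delay and inconvenience.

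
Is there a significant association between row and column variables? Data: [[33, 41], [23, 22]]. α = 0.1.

χ² = 0.477. df = 1, critical = 2.706. Fail to reject H₀. No evidence of dependence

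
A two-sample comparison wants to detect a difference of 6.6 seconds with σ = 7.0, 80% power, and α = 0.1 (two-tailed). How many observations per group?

n per group = 2(z_α/2 + z_β)²σ²/d² = 2×(1.645 + 0.84)²×7.0²/6.6² = 13.9 → n = 14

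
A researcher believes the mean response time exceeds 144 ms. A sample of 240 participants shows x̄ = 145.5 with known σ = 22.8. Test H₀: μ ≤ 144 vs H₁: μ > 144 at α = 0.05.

z = 1.019. Critical value: 1.645. Fail to reject H₀.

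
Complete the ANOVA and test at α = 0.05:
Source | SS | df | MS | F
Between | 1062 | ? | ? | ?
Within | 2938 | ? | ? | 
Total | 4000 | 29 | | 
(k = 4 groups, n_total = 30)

df_between = 3, df_within = 26. MS_between = 354.0, MS_within = 113.0. F = 3.133, F_crit ≈ 2.975. Reject H₀.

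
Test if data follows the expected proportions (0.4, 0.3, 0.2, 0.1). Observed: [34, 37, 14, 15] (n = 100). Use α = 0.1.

Expected: [40.0, 30.0, 20.0, 10.0]. χ² = 6.833. df = 3, critical = 6.251. Reject H₀.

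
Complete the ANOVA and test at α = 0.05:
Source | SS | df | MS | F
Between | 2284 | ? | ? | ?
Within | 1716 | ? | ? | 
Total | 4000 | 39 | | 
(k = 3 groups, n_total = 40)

df_between = 2, df_within = 37. MS_between = 1142.0, MS_within = 46.38. F = 24.624, F_crit ≈ 3.252. Reject H₀.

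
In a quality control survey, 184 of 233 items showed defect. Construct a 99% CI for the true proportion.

p̂ = 0.79. CI = p̂ ± z*√(p̂(1-p̂)/n) = (0.721, 0.858)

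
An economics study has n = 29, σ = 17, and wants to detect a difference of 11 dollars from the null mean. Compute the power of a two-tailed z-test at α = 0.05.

SE = σ/√n = 17/√29 = 3.157. Non-centrality λ = d/SE = 11/3.157 = 3.485. Power ≈ Φ(λ - z_{α/2}) = Φ(3.485 - 1.96) = Φ(1.525) = 0.936.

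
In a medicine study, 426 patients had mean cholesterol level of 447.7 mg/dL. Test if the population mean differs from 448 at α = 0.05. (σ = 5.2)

z = (x̄ - μ₀)/(σ/√n) = (447.7 - 448)/(5.2/√426) = -1.191. Critical value: ±1.96. Since |-1.191| ≤ 1.96, Fail to reject H₀.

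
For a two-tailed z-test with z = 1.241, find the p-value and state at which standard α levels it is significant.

p = 2·P(Z > |1.241|) = 2·(1 - Φ(1.241)) ≈ 0.2146. Not significant at any standard level.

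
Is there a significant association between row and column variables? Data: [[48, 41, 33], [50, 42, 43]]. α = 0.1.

χ² = 0.713. df = 2, critical = 4.605. Fail to reject H₀. No evidence of dependence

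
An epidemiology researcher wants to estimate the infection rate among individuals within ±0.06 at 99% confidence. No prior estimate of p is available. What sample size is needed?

Conservative approach: use p = 0.5 (maximizes p(1-p) = 0.25). n = z²(0.25)/E² = 2.576²×0.25/0.06² = 460.8 → n = 461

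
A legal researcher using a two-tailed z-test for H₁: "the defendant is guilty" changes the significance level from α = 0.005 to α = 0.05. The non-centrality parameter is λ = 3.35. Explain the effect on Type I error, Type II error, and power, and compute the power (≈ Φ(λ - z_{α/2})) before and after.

Increasing α from 0.005 to 0.05:
• Type I error rate increases (α is the Type I rate by definition).
• Critical value moves from z_{α/2} = 2.807 to 1.96, so power = Φ(λ - z_{α/2}) goes from Φ(3.35 - 2.807) = 0.706 to Φ(3.35 - 1.96) = 0.918.
• Type II error rate β = 1 - power therefore decreases (0.294 → 0.082).
Appropriate when false negatives are costly — here, acquitting a guilty person.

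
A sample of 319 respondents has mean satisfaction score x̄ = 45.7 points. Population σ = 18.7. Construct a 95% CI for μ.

CI = x̄ ± z*(σ/√n) = 45.7 ± 1.96(18.7/√319) = 45.7 ± 2.05 = (43.65, 47.75)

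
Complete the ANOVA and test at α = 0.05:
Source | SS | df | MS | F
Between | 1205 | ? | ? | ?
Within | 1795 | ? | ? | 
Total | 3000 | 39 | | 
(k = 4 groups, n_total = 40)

df_between = 3, df_within = 36. MS_between = 401.67, MS_within = 49.86. F = 8.056, F_crit ≈ 2.866. Reject H₀.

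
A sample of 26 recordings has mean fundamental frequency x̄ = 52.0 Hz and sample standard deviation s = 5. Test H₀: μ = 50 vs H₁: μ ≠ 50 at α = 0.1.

t = (x̄ - μ₀)/(s/√n) = (52.0 - 50)/(5/√26) = 2.04. df = 25, critical t = ±1.708. Reject H₀.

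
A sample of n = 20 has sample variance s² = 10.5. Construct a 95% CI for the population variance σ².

df = 19. χ²_{0.025} = 32.852, χ²_{0.975} = 8.907. CI for σ² = ((n-1)s²/χ²_{α/2}, (n-1)s²/χ²_{1-α/2}) = (19·10.5/32.852, 19·10.5/8.907) = (6.07, 22.4)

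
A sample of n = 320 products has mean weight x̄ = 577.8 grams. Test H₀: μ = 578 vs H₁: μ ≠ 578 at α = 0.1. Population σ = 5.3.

z = (x̄ - μ₀)/(σ/√n) = (577.8 - 578)/(5.3/√320) = -0.675. Critical value: ±1.645. Since |-0.675| ≤ 1.645, Fail to reject H₀.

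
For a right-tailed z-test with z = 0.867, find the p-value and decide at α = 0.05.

p = P(Z > 0.867) = 1 - Φ(0.867) ≈ 0.193. Since p ≥ 0.05, fail to reject H₀ (not significant) at α = 0.05.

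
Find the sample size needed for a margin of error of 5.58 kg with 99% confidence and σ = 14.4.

n = (z*σ/E)² = (2.576×14.4/5.58)² = 44.2 → n = 45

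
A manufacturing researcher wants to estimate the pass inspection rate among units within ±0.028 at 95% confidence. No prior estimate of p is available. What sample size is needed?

Conservative approach: use p = 0.5 (maximizes p(1-p) = 0.25). n = z²(0.25)/E² = 1.96²×0.25/0.028² = 1225.0 → n = 1225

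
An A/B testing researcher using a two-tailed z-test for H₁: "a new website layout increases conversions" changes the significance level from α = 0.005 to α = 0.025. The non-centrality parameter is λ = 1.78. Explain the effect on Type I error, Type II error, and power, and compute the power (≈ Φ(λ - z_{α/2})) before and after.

Increasing α from 0.005 to 0.025:
• Type I error rate increases (α is the Type I rate by definition).
• Critical value moves from z_{α/2} = 2.807 to 2.241, so power = Φ(λ - z_{α/2}) goes from Φ(1.78 - 2.807) = 0.152 to Φ(1.78 - 2.241) = 0.322.
• Type II error rate β = 1 - power therefore decreases (0.848 → 0.678).
Appropriate when false negatives are costly — here, discarding a layout that would have improved conversions — lost revenue.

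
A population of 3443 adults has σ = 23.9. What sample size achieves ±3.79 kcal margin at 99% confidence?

Without FPC: n₀ = (2.576×23.9/3.79)² = 263.882. With FPC: n = n₀N/(n₀+N-1) = 245.2 → n = 246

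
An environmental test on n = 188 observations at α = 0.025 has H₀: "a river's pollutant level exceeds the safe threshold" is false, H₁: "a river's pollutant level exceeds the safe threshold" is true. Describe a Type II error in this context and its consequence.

Type II error: failing to reject H₀ when it is false — concluding that a river's pollutant level exceeds the safe threshold is not supported when in fact it is. Consequence: allowing unsafe pollution to continue.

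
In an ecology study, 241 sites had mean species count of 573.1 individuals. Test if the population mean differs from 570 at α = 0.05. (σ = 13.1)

z = (x̄ - μ₀)/(σ/√n) = (573.1 - 570)/(13.1/√241) = 3.674. Critical value: ±1.96. Since |3.674| > 1.96, Reject H₀.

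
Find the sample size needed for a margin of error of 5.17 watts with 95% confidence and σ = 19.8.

n = (z*σ/E)² = (1.96×19.8/5.17)² = 56.3 → n = 57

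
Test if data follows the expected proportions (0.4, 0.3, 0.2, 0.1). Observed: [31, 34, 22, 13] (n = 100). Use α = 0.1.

Expected: [40.0, 30.0, 20.0, 10.0]. χ² = 3.658. df = 3, critical = 6.251. Fail to reject H₀.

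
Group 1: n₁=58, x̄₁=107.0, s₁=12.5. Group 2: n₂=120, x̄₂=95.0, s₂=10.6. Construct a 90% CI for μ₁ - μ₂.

Difference = 12.0. SE = √(12.5²/58 + 10.6²/120) = 1.905. CI = (8.87, 15.13)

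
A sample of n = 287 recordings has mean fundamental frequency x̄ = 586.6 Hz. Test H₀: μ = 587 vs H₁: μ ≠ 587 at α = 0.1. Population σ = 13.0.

z = (x̄ - μ₀)/(σ/√n) = (586.6 - 587)/(13.0/√287) = -0.521. Critical value: ±1.645. Since |-0.521| ≤ 1.645, Fail to reject H₀.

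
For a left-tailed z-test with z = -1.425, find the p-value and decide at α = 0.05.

p = P(Z < -1.425) = Φ(-1.425) ≈ 0.0771. Since p ≥ 0.05, fail to reject H₀ (not significant) at α = 0.05.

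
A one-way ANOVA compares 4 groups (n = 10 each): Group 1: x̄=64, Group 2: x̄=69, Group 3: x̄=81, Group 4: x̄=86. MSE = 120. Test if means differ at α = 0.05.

Grand mean = 75.0. SS_between = 3140.0, MS_between = 1046.67. F = 8.722, F_crit ≈ 2.866. Reject H₀.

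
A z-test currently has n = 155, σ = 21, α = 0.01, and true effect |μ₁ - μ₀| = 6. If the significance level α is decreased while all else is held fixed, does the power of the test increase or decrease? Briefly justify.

Power decreases: a smaller α raises the critical value, so less of the H₁ sampling distribution falls in the rejection region.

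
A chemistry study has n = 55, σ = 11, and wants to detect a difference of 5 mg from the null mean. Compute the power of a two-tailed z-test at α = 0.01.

SE = σ/√n = 11/√55 = 1.483. Non-centrality λ = d/SE = 5/1.483 = 3.371. Power ≈ Φ(λ - z_{α/2}) = Φ(3.371 - 2.576) = Φ(0.795) = 0.787.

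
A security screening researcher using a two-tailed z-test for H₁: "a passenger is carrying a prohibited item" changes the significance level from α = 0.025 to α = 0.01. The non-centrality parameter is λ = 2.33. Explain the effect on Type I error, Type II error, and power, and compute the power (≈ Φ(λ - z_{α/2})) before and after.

Decreasing α from 0.025 to 0.01:
• Type I error rate decreases (α is the Type I rate by definition).
• Critical value moves from z_{α/2} = 2.241 to 2.576, so power = Φ(λ - z_{α/2}) goes from Φ(2.33 - 2.241) = 0.535 to Φ(2.33 - 2.576) = 0.403.
• Type II error rate β = 1 - power therefore increases (0.465 → 0.597).
Appropriate when false positives are costly — here, detaining an innocent passenger — delay and inconvenience.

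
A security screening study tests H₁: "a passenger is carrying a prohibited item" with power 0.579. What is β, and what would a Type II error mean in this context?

β = 1 - power = 1 - 0.579 = 0.421. A Type II error is failing to reject H₀ when H₀ is false (false negative) — here, failing to conclude that a passenger is carrying a prohibited item when in fact it is true. Consequence: letting a prohibited item through — security breach.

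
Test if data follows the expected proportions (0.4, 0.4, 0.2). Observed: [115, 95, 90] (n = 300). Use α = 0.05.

Expected: [120.0, 120.0, 60.0]. χ² = 20.417. df = 2, critical = 5.991. Reject H₀.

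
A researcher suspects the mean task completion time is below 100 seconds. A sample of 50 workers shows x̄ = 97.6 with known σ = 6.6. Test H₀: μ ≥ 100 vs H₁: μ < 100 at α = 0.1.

z = -2.571. Critical value: -1.28. Reject H₀.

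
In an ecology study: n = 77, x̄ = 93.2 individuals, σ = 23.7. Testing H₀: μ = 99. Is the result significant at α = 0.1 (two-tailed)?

z = (93.2 - 99)/(23.7/√77) = -2.147. Since |z| > 1.645, significant at α = 0.1.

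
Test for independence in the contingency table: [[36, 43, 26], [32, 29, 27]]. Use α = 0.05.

χ² = 1.491. df = 2, critical = 5.991. Fail to reject H₀. No evidence of dependence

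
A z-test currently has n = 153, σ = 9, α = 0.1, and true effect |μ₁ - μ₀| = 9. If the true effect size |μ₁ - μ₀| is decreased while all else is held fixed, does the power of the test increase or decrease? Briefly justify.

Power decreases: a smaller true effect decreases the non-centrality λ = |μ₁ - μ₀|/(σ/√n).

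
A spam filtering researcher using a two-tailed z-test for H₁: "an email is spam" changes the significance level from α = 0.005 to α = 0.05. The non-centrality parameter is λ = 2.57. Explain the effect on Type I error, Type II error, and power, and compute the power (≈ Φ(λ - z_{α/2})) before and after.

Increasing α from 0.005 to 0.05:
• Type I error rate increases (α is the Type I rate by definition).
• Critical value moves from z_{α/2} = 2.807 to 1.96, so power = Φ(λ - z_{α/2}) goes from Φ(2.57 - 2.807) = 0.406 to Φ(2.57 - 1.96) = 0.729.
• Type II error rate β = 1 - power therefore decreases (0.594 → 0.271).
Appropriate when false negatives are costly — here, a spam email lands in the inbox.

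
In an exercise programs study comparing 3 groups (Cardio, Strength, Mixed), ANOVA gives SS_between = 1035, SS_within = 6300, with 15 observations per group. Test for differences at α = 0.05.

df_between = 2, df_within = 42. F = MS_between/MS_within = 517.5/150.0 = 3.45. F_crit ≈ 3.22. Reject H₀. At least one mean differs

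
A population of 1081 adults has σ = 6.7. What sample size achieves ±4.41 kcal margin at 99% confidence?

Without FPC: n₀ = (2.576×6.7/4.41)² = 15.317. With FPC: n = n₀N/(n₀+N-1) = 15.1 → n = 16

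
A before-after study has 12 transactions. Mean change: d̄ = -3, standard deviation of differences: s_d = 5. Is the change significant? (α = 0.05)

t = d̄/(s_d/√n) = -3/(5/√12) = -2.078. df = 11, critical t = ±2.201. Fail to reject H₀.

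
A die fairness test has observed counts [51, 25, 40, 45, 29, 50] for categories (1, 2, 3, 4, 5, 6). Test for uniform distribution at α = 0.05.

Expected = 40 each. χ² = Σ(O-E)²/E = 14.8. df = 5, critical value = 11.07. Reject H₀.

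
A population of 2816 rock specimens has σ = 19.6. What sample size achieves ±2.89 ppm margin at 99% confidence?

Without FPC: n₀ = (2.576×19.6/2.89)² = 305.217. With FPC: n = n₀N/(n₀+N-1) = 275.5 → n = 276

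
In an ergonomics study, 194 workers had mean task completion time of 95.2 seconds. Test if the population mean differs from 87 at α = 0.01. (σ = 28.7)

z = (x̄ - μ₀)/(σ/√n) = (95.2 - 87)/(28.7/√194) = 3.98. Critical value: ±2.576. Since |3.98| > 2.576, Reject H₀.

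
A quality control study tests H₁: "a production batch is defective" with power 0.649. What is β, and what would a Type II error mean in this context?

β = 1 - power = 1 - 0.649 = 0.351. A Type II error is failing to reject H₀ when H₀ is false (false negative) — here, failing to conclude that a production batch is defective when in fact it is true. Consequence: shipping a defective batch — faulty products reach customers.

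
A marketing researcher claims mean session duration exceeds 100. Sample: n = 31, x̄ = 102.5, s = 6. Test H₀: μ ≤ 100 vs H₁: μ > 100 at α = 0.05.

t = (102.5 - 100)/(6/√31) = 2.32, df = 30. Critical t = 1.697. Reject H₀.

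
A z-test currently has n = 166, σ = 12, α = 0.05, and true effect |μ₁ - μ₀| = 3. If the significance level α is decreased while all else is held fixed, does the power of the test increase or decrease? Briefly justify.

Power decreases: a smaller α raises the critical value, so less of the H₁ sampling distribution falls in the rejection region.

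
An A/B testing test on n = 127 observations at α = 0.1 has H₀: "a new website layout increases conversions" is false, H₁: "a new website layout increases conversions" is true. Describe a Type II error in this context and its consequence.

Type II error: failing to reject H₀ when it is false — concluding that a new website layout increases conversions is not supported when in fact it is. Consequence: discarding a layout that would have improved conversions — lost revenue.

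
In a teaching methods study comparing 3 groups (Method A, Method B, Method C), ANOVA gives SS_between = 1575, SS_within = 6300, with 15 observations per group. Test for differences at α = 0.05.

df_between = 2, df_within = 42. F = MS_between/MS_within = 787.5/150.0 = 5.25. F_crit ≈ 3.22. Reject H₀. At least one mean differs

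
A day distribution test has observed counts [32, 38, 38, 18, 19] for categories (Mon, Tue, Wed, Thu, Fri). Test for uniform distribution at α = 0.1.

Expected = 29 each. χ² = Σ(O-E)²/E = 13.517. df = 4, critical value = 7.779. Reject H₀.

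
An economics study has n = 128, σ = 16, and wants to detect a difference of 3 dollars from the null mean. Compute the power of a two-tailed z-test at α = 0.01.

SE = σ/√n = 16/√128 = 1.414. Non-centrality λ = d/SE = 3/1.414 = 2.121. Power ≈ Φ(λ - z_{α/2}) = Φ(2.121 - 2.576) = Φ(-0.455) = 0.325.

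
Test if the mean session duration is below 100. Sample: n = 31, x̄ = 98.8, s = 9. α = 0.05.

t = (98.8 - 100)/(9/√31) = -0.742, df = 30. Critical t = -1.697. Fail to reject H₀.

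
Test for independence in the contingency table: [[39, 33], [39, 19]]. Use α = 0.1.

χ² = 2.288. df = 1, critical = 2.706. Fail to reject H₀. No evidence of dependence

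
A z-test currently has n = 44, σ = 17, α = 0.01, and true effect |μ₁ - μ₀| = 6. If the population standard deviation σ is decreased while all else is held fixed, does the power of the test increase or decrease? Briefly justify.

Power increases: a smaller σ shrinks the standard error σ/√n, moving the sampling distribution under H₁ further from the critical value.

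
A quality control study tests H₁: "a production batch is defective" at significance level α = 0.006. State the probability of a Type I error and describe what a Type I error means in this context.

P(Type I error) = α = 0.006. A Type I error is rejecting H₀ when H₀ is actually true (false positive) — here, concluding that a production batch is defective when in fact this is not the case. Consequence: scrapping a good batch — wasted material and cost for no reason.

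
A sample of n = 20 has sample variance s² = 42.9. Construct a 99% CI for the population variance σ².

df = 19. χ²_{0.005} = 38.582, χ²_{0.995} = 6.844. CI for σ² = ((n-1)s²/χ²_{α/2}, (n-1)s²/χ²_{1-α/2}) = (19·42.9/38.582, 19·42.9/6.844) = (21.13, 119.1)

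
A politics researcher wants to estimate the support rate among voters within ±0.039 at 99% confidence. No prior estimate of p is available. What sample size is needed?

Conservative approach: use p = 0.5 (maximizes p(1-p) = 0.25). n = z²(0.25)/E² = 2.576²×0.25/0.039² = 1090.7 → n = 1091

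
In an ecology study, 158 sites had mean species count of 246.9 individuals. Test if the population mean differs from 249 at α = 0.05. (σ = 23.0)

z = (x̄ - μ₀)/(σ/√n) = (246.9 - 249)/(23.0/√158) = -1.148. Critical value: ±1.96. Since |-1.148| ≤ 1.96, Fail to reject H₀.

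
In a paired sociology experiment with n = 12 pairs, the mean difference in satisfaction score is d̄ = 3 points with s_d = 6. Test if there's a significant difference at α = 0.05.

t = d̄/(s_d/√n) = 3/(6/√12) = 1.732. df = 11, critical t = ±2.201. Fail to reject H₀.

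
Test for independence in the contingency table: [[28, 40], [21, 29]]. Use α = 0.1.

χ² = 0.008. df = 1, critical = 2.706. Fail to reject H₀. No evidence of dependence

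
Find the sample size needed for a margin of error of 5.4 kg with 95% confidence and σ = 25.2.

n = (z*σ/E)² = (1.96×25.2/5.4)² = 83.7 → n = 84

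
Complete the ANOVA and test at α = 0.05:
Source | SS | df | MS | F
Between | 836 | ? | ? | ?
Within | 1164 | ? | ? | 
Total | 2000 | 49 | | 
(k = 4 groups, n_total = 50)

df_between = 3, df_within = 46. MS_between = 278.67, MS_within = 25.3. F = 11.013, F_crit ≈ 2.807. Reject H₀.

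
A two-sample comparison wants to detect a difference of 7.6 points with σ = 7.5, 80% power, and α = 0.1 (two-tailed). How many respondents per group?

n per group = 2(z_α/2 + z_β)²σ²/d² = 2×(1.645 + 0.84)²×7.5²/7.6² = 12.03 → n = 13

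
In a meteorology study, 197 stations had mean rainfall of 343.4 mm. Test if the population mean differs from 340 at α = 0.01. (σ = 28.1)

z = (x̄ - μ₀)/(σ/√n) = (343.4 - 340)/(28.1/√197) = 1.698. Critical value: ±2.576. Since |1.698| ≤ 2.576, Fail to reject H₀.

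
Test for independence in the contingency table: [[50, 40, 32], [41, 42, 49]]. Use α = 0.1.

χ² = 4.119. df = 2, critical = 4.605. Fail to reject H₀. No evidence of dependence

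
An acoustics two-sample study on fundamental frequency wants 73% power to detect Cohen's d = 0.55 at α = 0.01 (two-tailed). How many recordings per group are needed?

z_{α/2} = 2.576, z_β = Φ⁻¹(0.73) = 0.613. For medium effect (d = 0.55): n per group = 2(z_{α/2} + z_β)²/d² = 2(2.576 + 0.613)²/0.55² = 67.2 → 68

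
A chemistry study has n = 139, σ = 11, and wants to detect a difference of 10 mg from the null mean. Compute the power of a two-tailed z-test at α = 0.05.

SE = σ/√n = 11/√139 = 0.933. Non-centrality λ = d/SE = 10/0.933 = 10.718. Power ≈ Φ(λ - z_{α/2}) = Φ(10.718 - 1.96) = Φ(8.758) = 1.0.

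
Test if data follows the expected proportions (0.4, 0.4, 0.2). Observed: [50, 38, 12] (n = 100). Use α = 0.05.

Expected: [40.0, 40.0, 20.0]. χ² = 5.8. df = 2, critical = 5.991. Fail to reject H₀.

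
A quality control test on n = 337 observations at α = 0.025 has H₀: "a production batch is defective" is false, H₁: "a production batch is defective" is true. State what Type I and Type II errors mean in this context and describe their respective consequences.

Type I (false positive): concluding that a production batch is defective when it is not — scrapping a good batch — wasted material and cost for no reason. Type II (false negative): failing to conclude that a production batch is defective when it is — shipping a defective batch — faulty products reach customers. Which is costlier depends on domain priorities and is a judgement call rather than a statistical fact.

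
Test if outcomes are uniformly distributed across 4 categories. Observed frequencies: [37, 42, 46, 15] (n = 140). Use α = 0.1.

Expected = 35 each. χ² = Σ(O-E)²/E = 16.4. df = 3, critical value = 6.251. Reject H₀.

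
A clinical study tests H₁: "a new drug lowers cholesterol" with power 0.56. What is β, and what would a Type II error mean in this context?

β = 1 - power = 1 - 0.56 = 0.44. A Type II error is failing to reject H₀ when H₀ is false (false negative) — here, failing to conclude that a new drug lowers cholesterol when in fact it is true. Consequence: shelving an effective drug — patients miss out on a treatment that would have helped.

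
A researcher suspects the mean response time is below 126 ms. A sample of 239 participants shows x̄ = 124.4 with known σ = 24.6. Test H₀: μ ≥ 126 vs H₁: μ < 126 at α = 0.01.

z = -1.006. Critical value: -2.33. Fail to reject H₀.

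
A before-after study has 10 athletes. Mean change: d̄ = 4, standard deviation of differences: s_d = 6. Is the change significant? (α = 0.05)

t = d̄/(s_d/√n) = 4/(6/√10) = 2.108. df = 9, critical t = ±2.262. Fail to reject H₀.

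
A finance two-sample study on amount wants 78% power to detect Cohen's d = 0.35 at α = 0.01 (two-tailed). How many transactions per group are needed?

z_{α/2} = 2.576, z_β = Φ⁻¹(0.78) = 0.772. For small effect (d = 0.35): n per group = 2(z_{α/2} + z_β)²/d² = 2(2.576 + 0.772)²/0.35² = 183.01 → 184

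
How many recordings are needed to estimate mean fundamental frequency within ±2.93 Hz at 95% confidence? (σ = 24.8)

n = (z*σ/E)² = (1.96×24.8/2.93)² = 275.2 → n = 276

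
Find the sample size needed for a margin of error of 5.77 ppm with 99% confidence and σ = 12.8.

n = (z*σ/E)² = (2.576×12.8/5.77)² = 32.7 → n = 33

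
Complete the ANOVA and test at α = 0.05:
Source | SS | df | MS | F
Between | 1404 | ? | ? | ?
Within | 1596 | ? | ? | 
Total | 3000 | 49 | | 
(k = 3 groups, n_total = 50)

df_between = 2, df_within = 47. MS_between = 702.0, MS_within = 33.96. F = 20.673, F_crit ≈ 3.195. Reject H₀.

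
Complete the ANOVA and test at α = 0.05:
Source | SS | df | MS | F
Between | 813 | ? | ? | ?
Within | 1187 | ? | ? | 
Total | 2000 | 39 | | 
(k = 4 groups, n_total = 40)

df_between = 3, df_within = 36. MS_between = 271.0, MS_within = 32.97. F = 8.219, F_crit ≈ 2.866. Reject H₀.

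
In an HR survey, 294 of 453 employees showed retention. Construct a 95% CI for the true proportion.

p̂ = 0.649. CI = p̂ ± z*√(p̂(1-p̂)/n) = (0.605, 0.693)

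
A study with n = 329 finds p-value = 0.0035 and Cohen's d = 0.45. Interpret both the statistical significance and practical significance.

Statistically significant (p = 0.0035 < 0.05). Cohen's d = 0.45 indicates a small effect size. Both statistical and practical significance should be considered.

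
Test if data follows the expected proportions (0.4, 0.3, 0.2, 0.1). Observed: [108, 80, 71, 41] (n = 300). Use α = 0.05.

Expected: [120.0, 90.0, 60.0, 30.0]. χ² = 8.361. df = 3, critical = 7.815. Reject H₀.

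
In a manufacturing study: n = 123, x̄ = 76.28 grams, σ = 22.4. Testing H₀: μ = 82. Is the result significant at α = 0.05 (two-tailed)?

z = (76.28 - 82)/(22.4/√123) = -2.832. Since |z| > 1.96, significant at α = 0.05.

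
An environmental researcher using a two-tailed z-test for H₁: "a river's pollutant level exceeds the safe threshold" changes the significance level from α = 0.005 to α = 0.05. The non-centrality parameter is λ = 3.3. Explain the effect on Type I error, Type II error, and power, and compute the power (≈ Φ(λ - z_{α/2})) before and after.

Increasing α from 0.005 to 0.05:
• Type I error rate increases (α is the Type I rate by definition).
• Critical value moves from z_{α/2} = 2.807 to 1.96, so power = Φ(λ - z_{α/2}) goes from Φ(3.3 - 2.807) = 0.689 to Φ(3.3 - 1.96) = 0.91.
• Type II error rate β = 1 - power therefore decreases (0.311 → 0.09).
Appropriate when false negatives are costly — here, allowing unsafe pollution to continue.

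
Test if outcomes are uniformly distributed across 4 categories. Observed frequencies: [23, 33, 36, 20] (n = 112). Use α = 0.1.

Expected = 28 each. χ² = Σ(O-E)²/E = 6.357. df = 3, critical value = 6.251. Reject H₀.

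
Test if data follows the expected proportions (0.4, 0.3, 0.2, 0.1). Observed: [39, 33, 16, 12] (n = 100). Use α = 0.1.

Expected: [40.0, 30.0, 20.0, 10.0]. χ² = 1.525. df = 3, critical = 6.251. Fail to reject H₀.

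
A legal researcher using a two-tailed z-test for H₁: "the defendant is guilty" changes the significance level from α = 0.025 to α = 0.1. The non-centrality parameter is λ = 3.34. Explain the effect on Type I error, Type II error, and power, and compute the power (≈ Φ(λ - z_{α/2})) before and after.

Increasing α from 0.025 to 0.1:
• Type I error rate increases (α is the Type I rate by definition).
• Critical value moves from z_{α/2} = 2.241 to 1.645, so power = Φ(λ - z_{α/2}) goes from Φ(3.34 - 2.241) = 0.864 to Φ(3.34 - 1.645) = 0.955.
• Type II error rate β = 1 - power therefore decreases (0.136 → 0.045).
Appropriate when false negatives are costly — here, acquitting a guilty person.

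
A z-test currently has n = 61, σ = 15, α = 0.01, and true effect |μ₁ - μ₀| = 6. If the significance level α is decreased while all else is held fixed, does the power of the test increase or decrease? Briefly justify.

Power decreases: a smaller α raises the critical value, so less of the H₁ sampling distribution falls in the rejection region.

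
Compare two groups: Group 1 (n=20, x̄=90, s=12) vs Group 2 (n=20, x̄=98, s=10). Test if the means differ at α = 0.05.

Pooled sp = 11.05. t = -2.29, df = 38. Critical t = ±2.024. Reject H₀.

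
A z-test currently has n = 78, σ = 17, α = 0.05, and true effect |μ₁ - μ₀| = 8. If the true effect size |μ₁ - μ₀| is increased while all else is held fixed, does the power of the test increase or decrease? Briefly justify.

Power increases: a larger true effect increases the non-centrality λ = |μ₁ - μ₀|/(σ/√n).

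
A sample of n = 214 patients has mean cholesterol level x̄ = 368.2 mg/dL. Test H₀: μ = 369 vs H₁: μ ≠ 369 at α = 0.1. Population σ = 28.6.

z = (x̄ - μ₀)/(σ/√n) = (368.2 - 369)/(28.6/√214) = -0.409. Critical value: ±1.645. Since |-0.409| ≤ 1.645, Fail to reject H₀.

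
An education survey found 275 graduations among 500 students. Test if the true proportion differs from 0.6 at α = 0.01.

p̂ = 0.55, p₀ = 0.6. z = (p̂ - p₀)/√(p₀(1-p₀)/n) = -2.282. Critical: ±2.576. Fail to reject H₀.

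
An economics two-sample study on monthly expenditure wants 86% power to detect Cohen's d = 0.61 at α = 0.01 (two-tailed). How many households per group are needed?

z_{α/2} = 2.576, z_β = Φ⁻¹(0.86) = 1.08. For medium effect (d = 0.61): n per group = 2(z_{α/2} + z_β)²/d² = 2(2.576 + 1.08)²/0.61² = 71.8 → 72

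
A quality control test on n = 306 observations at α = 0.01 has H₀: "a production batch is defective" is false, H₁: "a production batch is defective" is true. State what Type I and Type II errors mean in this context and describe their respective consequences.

Type I (false positive): concluding that a production batch is defective when it is not — scrapping a good batch — wasted material and cost for no reason. Type II (false negative): failing to conclude that a production batch is defective when it is — shipping a defective batch — faulty products reach customers. Which is costlier depends on domain priorities and is a judgement call rather than a statistical fact.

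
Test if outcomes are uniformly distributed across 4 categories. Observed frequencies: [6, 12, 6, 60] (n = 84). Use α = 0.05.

Expected = 21 each. χ² = Σ(O-E)²/E = 97.714. df = 3, critical value = 7.815. Reject H₀.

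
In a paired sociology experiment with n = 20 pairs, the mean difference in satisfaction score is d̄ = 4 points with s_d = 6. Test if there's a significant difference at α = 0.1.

t = d̄/(s_d/√n) = 4/(6/√20) = 2.981. df = 19, critical t = ±1.729. Reject H₀.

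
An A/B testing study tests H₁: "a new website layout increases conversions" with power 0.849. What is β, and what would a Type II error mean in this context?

β = 1 - power = 1 - 0.849 = 0.151. A Type II error is failing to reject H₀ when H₀ is false (false negative) — here, failing to conclude that a new website layout increases conversions when in fact it is true. Consequence: discarding a layout that would have improved conversions — lost revenue.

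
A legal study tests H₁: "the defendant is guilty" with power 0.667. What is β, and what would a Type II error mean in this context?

β = 1 - power = 1 - 0.667 = 0.333. A Type II error is failing to reject H₀ when H₀ is false (false negative) — here, failing to conclude that the defendant is guilty when in fact it is true. Consequence: acquitting a guilty person.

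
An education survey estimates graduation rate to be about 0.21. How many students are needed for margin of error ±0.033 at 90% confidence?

n = z²p(1-p)/E² = 1.645²×0.21×0.79/0.033² = 412.2 → n = 413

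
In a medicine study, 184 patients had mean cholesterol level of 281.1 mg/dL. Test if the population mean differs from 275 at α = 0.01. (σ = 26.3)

z = (x̄ - μ₀)/(σ/√n) = (281.1 - 275)/(26.3/√184) = 3.146. Critical value: ±2.576. Since |3.146| > 2.576, Reject H₀.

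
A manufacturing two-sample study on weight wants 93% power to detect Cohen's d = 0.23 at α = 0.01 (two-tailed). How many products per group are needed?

z_{α/2} = 2.576, z_β = Φ⁻¹(0.93) = 1.476. For small effect (d = 0.23): n per group = 2(z_{α/2} + z_β)²/d² = 2(2.576 + 1.476)²/0.23² = 620.7 → 621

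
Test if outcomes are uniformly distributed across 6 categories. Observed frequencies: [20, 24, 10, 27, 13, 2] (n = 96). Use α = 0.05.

Expected = 16 each. χ² = Σ(O-E)²/E = 27.625. df = 5, critical value = 11.07. Reject H₀.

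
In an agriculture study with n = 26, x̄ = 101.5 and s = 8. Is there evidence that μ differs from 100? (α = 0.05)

t = (x̄ - μ₀)/(s/√n) = (101.5 - 100)/(8/√26) = 0.956. df = 25, critical t = ±2.06. Fail to reject H₀.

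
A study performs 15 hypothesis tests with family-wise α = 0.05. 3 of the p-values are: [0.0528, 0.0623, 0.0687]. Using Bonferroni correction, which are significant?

Bonferroni α = 0.05/15 = 0.00333. None of the given p-values are significant.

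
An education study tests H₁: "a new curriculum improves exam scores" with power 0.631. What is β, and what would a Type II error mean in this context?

β = 1 - power = 1 - 0.631 = 0.369. A Type II error is failing to reject H₀ when H₀ is false (false negative) — here, failing to conclude that a new curriculum improves exam scores when in fact it is true. Consequence: keeping the old curriculum when the new one would have helped students.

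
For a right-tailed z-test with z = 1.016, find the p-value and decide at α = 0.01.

p = P(Z > 1.016) = 1 - Φ(1.016) ≈ 0.1548. Since p ≥ 0.01, fail to reject H₀ (not significant) at α = 0.01.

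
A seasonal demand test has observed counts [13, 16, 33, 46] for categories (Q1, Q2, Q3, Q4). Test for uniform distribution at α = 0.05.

Expected = 27 each. χ² = Σ(O-E)²/E = 26.444. df = 3, critical value = 7.815. Reject H₀.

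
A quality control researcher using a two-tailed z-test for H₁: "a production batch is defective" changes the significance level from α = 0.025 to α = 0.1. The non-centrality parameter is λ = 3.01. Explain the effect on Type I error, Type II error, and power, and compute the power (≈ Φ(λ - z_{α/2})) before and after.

Increasing α from 0.025 to 0.1:
• Type I error rate increases (α is the Type I rate by definition).
• Critical value moves from z_{α/2} = 2.241 to 1.645, so power = Φ(λ - z_{α/2}) goes from Φ(3.01 - 2.241) = 0.779 to Φ(3.01 - 1.645) = 0.914.
• Type II error rate β = 1 - power therefore decreases (0.221 → 0.086).
Appropriate when false negatives are costly — here, shipping a defective batch — faulty products reach customers.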